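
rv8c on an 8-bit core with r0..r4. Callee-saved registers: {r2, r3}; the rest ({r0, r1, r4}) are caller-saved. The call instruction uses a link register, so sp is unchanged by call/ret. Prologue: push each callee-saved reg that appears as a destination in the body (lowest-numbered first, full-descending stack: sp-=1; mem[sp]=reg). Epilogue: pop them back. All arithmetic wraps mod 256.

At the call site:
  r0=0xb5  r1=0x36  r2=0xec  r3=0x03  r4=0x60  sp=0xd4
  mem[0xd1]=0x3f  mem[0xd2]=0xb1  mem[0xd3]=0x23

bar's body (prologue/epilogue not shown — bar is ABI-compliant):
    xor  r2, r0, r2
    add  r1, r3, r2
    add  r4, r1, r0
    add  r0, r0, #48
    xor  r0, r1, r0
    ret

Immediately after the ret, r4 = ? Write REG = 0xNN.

prologue: push r2 → mem[0xd3]=0xec, sp=0xd3
body[0] xor  r2, r0, r2 → r2=0x59
body[1] add  r1, r3, r2 → r1=0x5c
body[2] add  r4, r1, r0 → r4=0x11
body[3] add  r0, r0, #48 → r0=0xe5
body[4] xor  r0, r1, r0 → r0=0xb9
epilogue: pop r2=0xec, sp=0xd4
r4 is caller-saved → body value

REG = 0x11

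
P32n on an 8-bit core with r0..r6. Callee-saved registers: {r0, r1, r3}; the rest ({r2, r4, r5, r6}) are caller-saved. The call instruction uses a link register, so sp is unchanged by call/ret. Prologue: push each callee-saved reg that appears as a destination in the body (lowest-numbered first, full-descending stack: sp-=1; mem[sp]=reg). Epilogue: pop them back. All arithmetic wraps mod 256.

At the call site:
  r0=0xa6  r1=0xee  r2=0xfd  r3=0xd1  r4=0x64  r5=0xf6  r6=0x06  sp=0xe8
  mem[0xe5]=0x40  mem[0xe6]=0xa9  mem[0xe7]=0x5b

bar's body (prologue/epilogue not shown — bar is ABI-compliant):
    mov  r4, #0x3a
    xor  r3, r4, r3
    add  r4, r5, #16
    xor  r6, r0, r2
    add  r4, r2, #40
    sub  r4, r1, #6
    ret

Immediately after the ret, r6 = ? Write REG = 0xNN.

prologue: push r3 → mem[0xe7]=0xd1, sp=0xe7
body[0] mov  r4, #0x3a → r4=0x3a
body[1] xor  r3, r4, r3 → r3=0xeb
body[2] add  r4, r5, #16 → r4=0x06
body[3] xor  r6, r0, r2 → r6=0x5b
body[4] add  r4, r2, #40 → r4=0x25
body[5] sub  r4, r1, #6 → r4=0xe8
epilogue: pop r3=0xd1, sp=0xe8
r6 is caller-saved → body value

REG = 0x5b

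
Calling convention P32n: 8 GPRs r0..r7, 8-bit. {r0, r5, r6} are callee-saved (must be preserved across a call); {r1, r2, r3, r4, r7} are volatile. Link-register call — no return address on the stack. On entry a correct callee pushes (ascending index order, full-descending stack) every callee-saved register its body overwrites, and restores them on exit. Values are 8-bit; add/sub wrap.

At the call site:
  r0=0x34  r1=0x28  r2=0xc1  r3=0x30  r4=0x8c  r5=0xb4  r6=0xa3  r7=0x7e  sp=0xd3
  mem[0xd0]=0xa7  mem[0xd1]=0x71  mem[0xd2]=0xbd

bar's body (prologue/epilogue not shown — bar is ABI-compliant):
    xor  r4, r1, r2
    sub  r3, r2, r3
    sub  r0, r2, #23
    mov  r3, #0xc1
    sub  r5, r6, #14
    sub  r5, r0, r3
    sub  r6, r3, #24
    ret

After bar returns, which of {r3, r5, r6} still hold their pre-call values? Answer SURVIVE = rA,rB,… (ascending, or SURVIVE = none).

SURVIVE = r5,r6

prologue: push r0 -> mem[0xd2]=0x34, sp=0xd2
prologue: push r5 -> mem[0xd1]=0xb4, sp=0xd1
prologue: push r6 -> mem[0xd0]=0xa3, sp=0xd0
body[0] xor  r4, r1, r2 -> r4=0xe9
body[1] sub  r3, r2, r3 -> r3=0x91
body[2] sub  r0, r2, #23 -> r0=0xaa
body[3] mov  r3, #0xc1 -> r3=0xc1
body[4] sub  r5, r6, #14 -> r5=0x95
body[5] sub  r5, r0, r3 -> r5=0xe9
body[6] sub  r6, r3, #24 -> r6=0xa9
epilogue: pop r6=0xa3, sp=0xd1
epilogue: pop r5=0xb4, sp=0xd2
epilogue: pop r0=0x34, sp=0xd3
r3: caller-saved, written=True
r5: callee-saved, written=True
r6: callee-saved, written=True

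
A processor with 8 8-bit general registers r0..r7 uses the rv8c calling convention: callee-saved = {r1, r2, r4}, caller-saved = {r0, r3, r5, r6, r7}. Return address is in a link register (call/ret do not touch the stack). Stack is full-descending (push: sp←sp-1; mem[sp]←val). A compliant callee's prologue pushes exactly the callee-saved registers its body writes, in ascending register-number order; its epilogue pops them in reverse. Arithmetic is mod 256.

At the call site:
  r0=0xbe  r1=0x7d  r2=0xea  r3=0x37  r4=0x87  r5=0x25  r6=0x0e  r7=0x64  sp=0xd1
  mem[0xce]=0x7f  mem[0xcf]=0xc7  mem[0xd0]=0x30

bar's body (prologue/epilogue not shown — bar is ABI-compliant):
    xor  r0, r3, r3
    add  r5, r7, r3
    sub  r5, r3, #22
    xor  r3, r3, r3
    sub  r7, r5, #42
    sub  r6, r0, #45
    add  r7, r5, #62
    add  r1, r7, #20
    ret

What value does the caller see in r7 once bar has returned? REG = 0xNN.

prologue: push r1 → mem[0xd0]=0x7d, sp=0xd0
body[0] xor  r0, r3, r3 → r0=0x00
body[1] add  r5, r7, r3 → r5=0x9b
body[2] sub  r5, r3, #22 → r5=0x21
body[3] xor  r3, r3, r3 → r3=0x00
body[4] sub  r7, r5, #42 → r7=0xf7
body[5] sub  r6, r0, #45 → r6=0xd3
body[6] add  r7, r5, #62 → r7=0x5f
body[7] add  r1, r7, #20 → r1=0x73
epilogue: pop r1=0x7d, sp=0xd1
r7 is caller-saved → body value

REG = 0x5f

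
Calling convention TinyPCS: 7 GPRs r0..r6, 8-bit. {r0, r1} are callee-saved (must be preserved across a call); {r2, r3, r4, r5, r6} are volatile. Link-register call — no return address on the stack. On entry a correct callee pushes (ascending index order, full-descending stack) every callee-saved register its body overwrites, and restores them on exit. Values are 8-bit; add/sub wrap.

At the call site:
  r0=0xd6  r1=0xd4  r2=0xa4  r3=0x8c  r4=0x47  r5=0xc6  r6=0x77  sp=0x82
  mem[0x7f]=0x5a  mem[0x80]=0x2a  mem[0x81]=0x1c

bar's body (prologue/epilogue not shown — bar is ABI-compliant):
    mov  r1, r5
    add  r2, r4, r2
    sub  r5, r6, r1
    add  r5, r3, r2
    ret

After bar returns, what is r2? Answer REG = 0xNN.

REG = 0xeb

prologue: push r1 -> mem[0x81]=0xd4, sp=0x81
body[0] mov  r1, r5 -> r1=0xc6
body[1] add  r2, r4, r2 -> r2=0xeb
body[2] sub  r5, r6, r1 -> r5=0xb1
body[3] add  r5, r3, r2 -> r5=0x77
epilogue: pop r1=0xd4, sp=0x82
r2 is caller-saved -> body value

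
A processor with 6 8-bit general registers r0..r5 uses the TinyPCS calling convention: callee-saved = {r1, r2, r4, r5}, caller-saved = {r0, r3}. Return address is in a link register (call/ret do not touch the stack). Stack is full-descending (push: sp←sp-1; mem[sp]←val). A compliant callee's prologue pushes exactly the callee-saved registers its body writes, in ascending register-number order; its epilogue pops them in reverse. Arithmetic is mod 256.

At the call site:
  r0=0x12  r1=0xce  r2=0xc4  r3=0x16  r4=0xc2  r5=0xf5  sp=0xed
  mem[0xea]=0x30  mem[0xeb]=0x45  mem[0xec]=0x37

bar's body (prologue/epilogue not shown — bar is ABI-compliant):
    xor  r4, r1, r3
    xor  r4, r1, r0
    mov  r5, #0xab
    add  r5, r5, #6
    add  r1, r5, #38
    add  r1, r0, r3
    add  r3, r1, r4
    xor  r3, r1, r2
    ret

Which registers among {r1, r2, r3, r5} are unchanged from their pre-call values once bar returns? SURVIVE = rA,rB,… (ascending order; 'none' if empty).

prologue: push r1 -> mem[0xec]=0xce, sp=0xec
prologue: push r4 -> mem[0xeb]=0xc2, sp=0xeb
prologue: push r5 -> mem[0xea]=0xf5, sp=0xea
body[0] xor  r4, r1, r3 -> r4=0xd8
body[1] xor  r4, r1, r0 -> r4=0xdc
body[2] mov  r5, #0xab -> r5=0xab
body[3] add  r5, r5, #6 -> r5=0xb1
body[4] add  r1, r5, #38 -> r1=0xd7
body[5] add  r1, r0, r3 -> r1=0x28
body[6] add  r3, r1, r4 -> r3=0x04
body[7] xor  r3, r1, r2 -> r3=0xec
epilogue: pop r5=0xf5, sp=0xeb
epilogue: pop r4=0xc2, sp=0xec
epilogue: pop r1=0xce, sp=0xed
r1: callee-saved, written=True
r2: callee-saved, written=False
r3: caller-saved, written=True
r5: callee-saved, written=True

SURVIVE = r1,r2,r5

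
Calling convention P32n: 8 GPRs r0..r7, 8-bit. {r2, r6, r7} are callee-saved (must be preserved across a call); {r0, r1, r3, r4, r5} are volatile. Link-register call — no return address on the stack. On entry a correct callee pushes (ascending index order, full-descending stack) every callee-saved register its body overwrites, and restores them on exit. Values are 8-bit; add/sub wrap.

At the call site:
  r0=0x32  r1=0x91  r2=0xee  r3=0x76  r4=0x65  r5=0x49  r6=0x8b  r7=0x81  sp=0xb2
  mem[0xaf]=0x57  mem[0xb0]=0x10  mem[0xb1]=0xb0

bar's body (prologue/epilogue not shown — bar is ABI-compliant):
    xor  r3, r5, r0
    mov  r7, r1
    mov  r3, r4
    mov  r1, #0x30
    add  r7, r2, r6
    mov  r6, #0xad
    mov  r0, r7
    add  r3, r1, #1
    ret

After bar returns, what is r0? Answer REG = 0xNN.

REG = 0x79

prologue: push r6 → mem[0xb1]=0x8b, sp=0xb1
prologue: push r7 → mem[0xb0]=0x81, sp=0xb0
body[0] xor  r3, r5, r0 → r3=0x7b
body[1] mov  r7, r1 → r7=0x91
body[2] mov  r3, r4 → r3=0x65
body[3] mov  r1, #0x30 → r1=0x30
body[4] add  r7, r2, r6 → r7=0x79
body[5] mov  r6, #0xad → r6=0xad
body[6] mov  r0, r7 → r0=0x79
body[7] add  r3, r1, #1 → r3=0x31
epilogue: pop r7=0x81, sp=0xb1
epilogue: pop r6=0x8b, sp=0xb2
r0 is caller-saved → body value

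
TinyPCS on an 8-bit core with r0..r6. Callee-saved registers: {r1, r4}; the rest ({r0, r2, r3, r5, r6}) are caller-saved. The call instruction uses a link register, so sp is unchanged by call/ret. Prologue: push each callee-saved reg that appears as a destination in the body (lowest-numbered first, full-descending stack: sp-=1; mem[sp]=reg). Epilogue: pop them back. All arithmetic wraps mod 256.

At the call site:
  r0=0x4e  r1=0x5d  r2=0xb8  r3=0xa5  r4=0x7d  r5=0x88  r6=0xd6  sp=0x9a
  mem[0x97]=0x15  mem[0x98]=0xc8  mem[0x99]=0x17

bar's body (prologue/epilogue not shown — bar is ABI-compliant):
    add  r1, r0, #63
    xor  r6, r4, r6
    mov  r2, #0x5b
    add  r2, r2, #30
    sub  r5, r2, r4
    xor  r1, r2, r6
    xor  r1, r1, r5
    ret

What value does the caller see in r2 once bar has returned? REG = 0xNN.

prologue: push r1 -> mem[0x99]=0x5d, sp=0x99
body[0] add  r1, r0, #63 -> r1=0x8d
body[1] xor  r6, r4, r6 -> r6=0xab
body[2] mov  r2, #0x5b -> r2=0x5b
body[3] add  r2, r2, #30 -> r2=0x79
body[4] sub  r5, r2, r4 -> r5=0xfc
body[5] xor  r1, r2, r6 -> r1=0xd2
body[6] xor  r1, r1, r5 -> r1=0x2e
epilogue: pop r1=0x5d, sp=0x9a
r2 is caller-saved -> body value

REG = 0x79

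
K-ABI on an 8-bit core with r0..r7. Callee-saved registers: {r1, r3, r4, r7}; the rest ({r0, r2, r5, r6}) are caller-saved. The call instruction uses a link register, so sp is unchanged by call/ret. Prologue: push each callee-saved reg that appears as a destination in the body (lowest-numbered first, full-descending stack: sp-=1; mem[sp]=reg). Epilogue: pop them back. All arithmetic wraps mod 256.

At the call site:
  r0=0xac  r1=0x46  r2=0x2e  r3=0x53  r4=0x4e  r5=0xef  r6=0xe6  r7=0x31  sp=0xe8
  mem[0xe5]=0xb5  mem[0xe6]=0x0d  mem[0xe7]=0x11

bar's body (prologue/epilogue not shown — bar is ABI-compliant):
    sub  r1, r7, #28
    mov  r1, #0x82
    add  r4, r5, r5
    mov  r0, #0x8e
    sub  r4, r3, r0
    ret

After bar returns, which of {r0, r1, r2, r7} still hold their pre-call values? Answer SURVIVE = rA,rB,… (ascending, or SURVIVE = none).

SURVIVE = r1,r2,r7

prologue: push r1 → mem[0xe7]=0x46, sp=0xe7
prologue: push r4 → mem[0xe6]=0x4e, sp=0xe6
body[0] sub  r1, r7, #28 → r1=0x15
body[1] mov  r1, #0x82 → r1=0x82
body[2] add  r4, r5, r5 → r4=0xde
body[3] mov  r0, #0x8e → r0=0x8e
body[4] sub  r4, r3, r0 → r4=0xc5
epilogue: pop r4=0x4e, sp=0xe7
epilogue: pop r1=0x46, sp=0xe8
r0: caller-saved, written=True
r1: callee-saved, written=True
r2: caller-saved, written=False
r7: callee-saved, written=False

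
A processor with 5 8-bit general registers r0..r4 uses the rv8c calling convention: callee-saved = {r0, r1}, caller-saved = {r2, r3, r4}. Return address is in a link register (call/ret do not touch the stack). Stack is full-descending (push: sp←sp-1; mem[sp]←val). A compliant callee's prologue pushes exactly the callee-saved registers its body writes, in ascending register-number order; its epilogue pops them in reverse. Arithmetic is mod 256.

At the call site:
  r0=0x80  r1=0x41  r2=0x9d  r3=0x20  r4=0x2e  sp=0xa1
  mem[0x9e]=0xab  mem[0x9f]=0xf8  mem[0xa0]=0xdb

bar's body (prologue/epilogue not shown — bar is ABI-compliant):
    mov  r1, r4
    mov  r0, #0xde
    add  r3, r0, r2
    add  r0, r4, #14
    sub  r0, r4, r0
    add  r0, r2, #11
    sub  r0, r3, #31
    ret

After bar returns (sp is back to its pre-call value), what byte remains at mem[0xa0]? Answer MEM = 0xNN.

prologue: push r0 -> mem[0xa0]=0x80, sp=0xa0
prologue: push r1 -> mem[0x9f]=0x41, sp=0x9f
body[0] mov  r1, r4 -> r1=0x2e
body[1] mov  r0, #0xde -> r0=0xde
body[2] add  r3, r0, r2 -> r3=0x7b
body[3] add  r0, r4, #14 -> r0=0x3c
body[4] sub  r0, r4, r0 -> r0=0xf2
body[5] add  r0, r2, #11 -> r0=0xa8
body[6] sub  r0, r3, #31 -> r0=0x5c
epilogue: pop r1=0x41, sp=0xa0
epilogue: pop r0=0x80, sp=0xa1
prologue pushed ['r0', 'r1'] at ['0xa0', '0x9f']

MEM = 0x80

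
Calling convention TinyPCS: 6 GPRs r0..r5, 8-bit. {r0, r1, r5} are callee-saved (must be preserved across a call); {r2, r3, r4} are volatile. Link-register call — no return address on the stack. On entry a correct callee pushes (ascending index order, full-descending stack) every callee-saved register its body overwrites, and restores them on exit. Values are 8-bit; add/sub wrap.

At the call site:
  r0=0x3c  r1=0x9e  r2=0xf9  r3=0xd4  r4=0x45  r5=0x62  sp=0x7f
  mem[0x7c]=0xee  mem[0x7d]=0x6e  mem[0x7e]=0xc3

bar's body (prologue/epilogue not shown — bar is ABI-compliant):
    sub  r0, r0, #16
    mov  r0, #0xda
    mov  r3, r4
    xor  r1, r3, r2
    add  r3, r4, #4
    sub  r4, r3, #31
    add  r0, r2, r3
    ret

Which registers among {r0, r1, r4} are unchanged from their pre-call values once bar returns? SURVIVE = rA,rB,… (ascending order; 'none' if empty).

prologue: push r0 → mem[0x7e]=0x3c, sp=0x7e
prologue: push r1 → mem[0x7d]=0x9e, sp=0x7d
body[0] sub  r0, r0, #16 → r0=0x2c
body[1] mov  r0, #0xda → r0=0xda
body[2] mov  r3, r4 → r3=0x45
body[3] xor  r1, r3, r2 → r1=0xbc
body[4] add  r3, r4, #4 → r3=0x49
body[5] sub  r4, r3, #31 → r4=0x2a
body[6] add  r0, r2, r3 → r0=0x42
epilogue: pop r1=0x9e, sp=0x7e
epilogue: pop r0=0x3c, sp=0x7f
r0: callee-saved, written=True
r1: callee-saved, written=True
r4: caller-saved, written=True

SURVIVE = r0,r1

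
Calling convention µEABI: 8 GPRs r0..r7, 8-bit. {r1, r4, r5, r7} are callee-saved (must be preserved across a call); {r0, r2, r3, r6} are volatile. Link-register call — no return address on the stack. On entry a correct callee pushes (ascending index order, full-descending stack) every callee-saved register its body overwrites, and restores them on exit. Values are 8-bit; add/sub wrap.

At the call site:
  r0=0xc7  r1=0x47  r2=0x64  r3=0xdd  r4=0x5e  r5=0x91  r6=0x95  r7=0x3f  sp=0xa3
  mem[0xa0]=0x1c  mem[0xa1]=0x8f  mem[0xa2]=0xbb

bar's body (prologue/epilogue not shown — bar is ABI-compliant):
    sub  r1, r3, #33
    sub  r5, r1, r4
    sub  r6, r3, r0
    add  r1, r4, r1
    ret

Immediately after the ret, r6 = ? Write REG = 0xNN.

prologue: push r1 → mem[0xa2]=0x47, sp=0xa2
prologue: push r5 → mem[0xa1]=0x91, sp=0xa1
body[0] sub  r1, r3, #33 → r1=0xbc
body[1] sub  r5, r1, r4 → r5=0x5e
body[2] sub  r6, r3, r0 → r6=0x16
body[3] add  r1, r4, r1 → r1=0x1a
epilogue: pop r5=0x91, sp=0xa2
epilogue: pop r1=0x47, sp=0xa3
r6 is caller-saved → body value

REG = 0x16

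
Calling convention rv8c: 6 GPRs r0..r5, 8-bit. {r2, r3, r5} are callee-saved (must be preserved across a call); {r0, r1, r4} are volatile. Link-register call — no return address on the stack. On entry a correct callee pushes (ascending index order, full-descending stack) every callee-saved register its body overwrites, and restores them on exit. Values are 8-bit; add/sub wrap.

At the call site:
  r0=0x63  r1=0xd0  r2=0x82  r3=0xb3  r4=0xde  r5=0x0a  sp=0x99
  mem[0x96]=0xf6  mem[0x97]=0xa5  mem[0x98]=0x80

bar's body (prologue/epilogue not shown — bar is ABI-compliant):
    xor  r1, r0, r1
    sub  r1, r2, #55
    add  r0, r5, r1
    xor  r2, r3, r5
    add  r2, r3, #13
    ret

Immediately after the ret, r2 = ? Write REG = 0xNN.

REG = 0x82

prologue: push r2 -> mem[0x98]=0x82, sp=0x98
body[0] xor  r1, r0, r1 -> r1=0xb3
body[1] sub  r1, r2, #55 -> r1=0x4b
body[2] add  r0, r5, r1 -> r0=0x55
body[3] xor  r2, r3, r5 -> r2=0xb9
body[4] add  r2, r3, #13 -> r2=0xc0
epilogue: pop r2=0x82, sp=0x99
r2 is callee-saved -> restored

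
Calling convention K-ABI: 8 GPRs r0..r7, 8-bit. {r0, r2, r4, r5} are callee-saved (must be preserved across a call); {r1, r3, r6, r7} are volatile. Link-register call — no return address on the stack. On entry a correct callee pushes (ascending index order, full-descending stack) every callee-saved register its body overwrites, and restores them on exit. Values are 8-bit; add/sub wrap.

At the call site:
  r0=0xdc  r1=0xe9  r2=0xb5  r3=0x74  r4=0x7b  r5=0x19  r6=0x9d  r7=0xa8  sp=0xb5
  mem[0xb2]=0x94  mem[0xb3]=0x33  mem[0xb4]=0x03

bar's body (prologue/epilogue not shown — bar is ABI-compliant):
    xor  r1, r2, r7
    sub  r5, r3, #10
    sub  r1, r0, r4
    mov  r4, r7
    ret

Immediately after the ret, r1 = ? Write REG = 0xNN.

REG = 0x61

prologue: push r4 -> mem[0xb4]=0x7b, sp=0xb4
prologue: push r5 -> mem[0xb3]=0x19, sp=0xb3
body[0] xor  r1, r2, r7 -> r1=0x1d
body[1] sub  r5, r3, #10 -> r5=0x6a
body[2] sub  r1, r0, r4 -> r1=0x61
body[3] mov  r4, r7 -> r4=0xa8
epilogue: pop r5=0x19, sp=0xb4
epilogue: pop r4=0x7b, sp=0xb5
r1 is caller-saved -> body value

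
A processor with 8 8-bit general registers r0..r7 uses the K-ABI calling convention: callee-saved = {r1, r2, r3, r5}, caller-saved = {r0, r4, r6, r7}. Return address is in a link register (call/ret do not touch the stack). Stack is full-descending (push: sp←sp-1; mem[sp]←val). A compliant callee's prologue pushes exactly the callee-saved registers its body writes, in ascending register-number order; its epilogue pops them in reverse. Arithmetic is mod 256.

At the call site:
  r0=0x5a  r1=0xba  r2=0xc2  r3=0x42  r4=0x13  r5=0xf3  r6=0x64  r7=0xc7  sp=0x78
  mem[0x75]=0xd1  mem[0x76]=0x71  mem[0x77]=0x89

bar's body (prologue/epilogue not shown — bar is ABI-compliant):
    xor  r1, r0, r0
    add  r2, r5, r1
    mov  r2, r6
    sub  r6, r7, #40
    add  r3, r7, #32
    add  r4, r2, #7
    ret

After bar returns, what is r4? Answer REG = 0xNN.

prologue: push r1 → mem[0x77]=0xba, sp=0x77
prologue: push r2 → mem[0x76]=0xc2, sp=0x76
prologue: push r3 → mem[0x75]=0x42, sp=0x75
body[0] xor  r1, r0, r0 → r1=0x00
body[1] add  r2, r5, r1 → r2=0xf3
body[2] mov  r2, r6 → r2=0x64
body[3] sub  r6, r7, #40 → r6=0x9f
body[4] add  r3, r7, #32 → r3=0xe7
body[5] add  r4, r2, #7 → r4=0x6b
epilogue: pop r3=0x42, sp=0x76
epilogue: pop r2=0xc2, sp=0x77
epilogue: pop r1=0xba, sp=0x78
r4 is caller-saved → body value

REG = 0x6b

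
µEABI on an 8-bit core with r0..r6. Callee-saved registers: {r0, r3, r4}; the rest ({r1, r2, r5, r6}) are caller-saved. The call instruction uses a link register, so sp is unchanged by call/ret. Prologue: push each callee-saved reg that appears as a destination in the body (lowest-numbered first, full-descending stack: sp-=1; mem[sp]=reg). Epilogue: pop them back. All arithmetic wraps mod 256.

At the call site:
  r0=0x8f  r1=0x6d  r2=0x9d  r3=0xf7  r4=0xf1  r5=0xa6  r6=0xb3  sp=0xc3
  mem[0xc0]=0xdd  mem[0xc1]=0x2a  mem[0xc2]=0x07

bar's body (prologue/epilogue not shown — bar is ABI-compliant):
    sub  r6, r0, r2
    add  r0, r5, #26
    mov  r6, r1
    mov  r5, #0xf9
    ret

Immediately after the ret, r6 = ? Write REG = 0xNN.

REG = 0x6d

prologue: push r0 → mem[0xc2]=0x8f, sp=0xc2
body[0] sub  r6, r0, r2 → r6=0xf2
body[1] add  r0, r5, #26 → r0=0xc0
body[2] mov  r6, r1 → r6=0x6d
body[3] mov  r5, #0xf9 → r5=0xf9
epilogue: pop r0=0x8f, sp=0xc3
r6 is caller-saved → body value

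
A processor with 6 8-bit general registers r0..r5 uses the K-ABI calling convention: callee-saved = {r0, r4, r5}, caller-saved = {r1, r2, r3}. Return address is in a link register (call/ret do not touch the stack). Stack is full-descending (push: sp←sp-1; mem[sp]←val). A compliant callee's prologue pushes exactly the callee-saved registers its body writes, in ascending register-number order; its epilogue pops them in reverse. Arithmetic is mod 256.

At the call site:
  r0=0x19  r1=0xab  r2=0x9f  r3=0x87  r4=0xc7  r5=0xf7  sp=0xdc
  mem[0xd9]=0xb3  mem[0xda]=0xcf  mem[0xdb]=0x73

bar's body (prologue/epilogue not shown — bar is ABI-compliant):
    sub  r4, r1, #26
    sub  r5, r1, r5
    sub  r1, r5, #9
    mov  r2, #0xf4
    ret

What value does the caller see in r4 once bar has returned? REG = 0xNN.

REG = 0xc7

prologue: push r4 → mem[0xdb]=0xc7, sp=0xdb
prologue: push r5 → mem[0xda]=0xf7, sp=0xda
body[0] sub  r4, r1, #26 → r4=0x91
body[1] sub  r5, r1, r5 → r5=0xb4
body[2] sub  r1, r5, #9 → r1=0xab
body[3] mov  r2, #0xf4 → r2=0xf4
epilogue: pop r5=0xf7, sp=0xdb
epilogue: pop r4=0xc7, sp=0xdc
r4 is callee-saved → restored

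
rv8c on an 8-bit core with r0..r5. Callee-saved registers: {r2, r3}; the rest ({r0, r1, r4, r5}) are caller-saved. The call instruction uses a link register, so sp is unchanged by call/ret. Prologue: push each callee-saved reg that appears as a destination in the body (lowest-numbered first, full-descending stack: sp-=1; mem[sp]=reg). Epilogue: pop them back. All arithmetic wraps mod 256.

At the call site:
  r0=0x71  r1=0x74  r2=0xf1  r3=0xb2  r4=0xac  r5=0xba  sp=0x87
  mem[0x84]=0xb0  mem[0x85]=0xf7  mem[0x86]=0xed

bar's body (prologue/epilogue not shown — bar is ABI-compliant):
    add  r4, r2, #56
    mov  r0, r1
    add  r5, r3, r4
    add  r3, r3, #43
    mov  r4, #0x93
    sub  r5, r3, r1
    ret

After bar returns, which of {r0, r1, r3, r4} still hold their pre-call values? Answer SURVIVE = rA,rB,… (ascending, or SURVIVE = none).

SURVIVE = r1,r3

prologue: push r3 -> mem[0x86]=0xb2, sp=0x86
body[0] add  r4, r2, #56 -> r4=0x29
body[1] mov  r0, r1 -> r0=0x74
body[2] add  r5, r3, r4 -> r5=0xdb
body[3] add  r3, r3, #43 -> r3=0xdd
body[4] mov  r4, #0x93 -> r4=0x93
body[5] sub  r5, r3, r1 -> r5=0x69
epilogue: pop r3=0xb2, sp=0x87
r0: caller-saved, written=True
r1: caller-saved, written=False
r3: callee-saved, written=True
r4: caller-saved, written=True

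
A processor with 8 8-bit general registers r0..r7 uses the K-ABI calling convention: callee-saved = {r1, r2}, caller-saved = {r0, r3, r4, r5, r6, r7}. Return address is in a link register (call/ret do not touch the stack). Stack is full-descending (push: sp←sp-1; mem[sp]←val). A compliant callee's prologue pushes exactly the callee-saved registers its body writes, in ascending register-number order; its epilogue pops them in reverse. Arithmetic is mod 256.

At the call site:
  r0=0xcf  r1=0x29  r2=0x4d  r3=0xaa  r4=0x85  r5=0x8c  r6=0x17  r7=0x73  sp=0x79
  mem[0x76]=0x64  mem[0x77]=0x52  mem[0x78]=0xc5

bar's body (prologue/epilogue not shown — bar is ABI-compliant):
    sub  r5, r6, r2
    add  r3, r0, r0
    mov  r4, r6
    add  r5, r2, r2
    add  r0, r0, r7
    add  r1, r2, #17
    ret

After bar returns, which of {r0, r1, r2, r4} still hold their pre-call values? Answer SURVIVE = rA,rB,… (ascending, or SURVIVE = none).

prologue: push r1 -> mem[0x78]=0x29, sp=0x78
body[0] sub  r5, r6, r2 -> r5=0xca
body[1] add  r3, r0, r0 -> r3=0x9e
body[2] mov  r4, r6 -> r4=0x17
body[3] add  r5, r2, r2 -> r5=0x9a
body[4] add  r0, r0, r7 -> r0=0x42
body[5] add  r1, r2, #17 -> r1=0x5e
epilogue: pop r1=0x29, sp=0x79
r0: caller-saved, written=True
r1: callee-saved, written=True
r2: callee-saved, written=False
r4: caller-saved, written=True

SURVIVE = r1,r2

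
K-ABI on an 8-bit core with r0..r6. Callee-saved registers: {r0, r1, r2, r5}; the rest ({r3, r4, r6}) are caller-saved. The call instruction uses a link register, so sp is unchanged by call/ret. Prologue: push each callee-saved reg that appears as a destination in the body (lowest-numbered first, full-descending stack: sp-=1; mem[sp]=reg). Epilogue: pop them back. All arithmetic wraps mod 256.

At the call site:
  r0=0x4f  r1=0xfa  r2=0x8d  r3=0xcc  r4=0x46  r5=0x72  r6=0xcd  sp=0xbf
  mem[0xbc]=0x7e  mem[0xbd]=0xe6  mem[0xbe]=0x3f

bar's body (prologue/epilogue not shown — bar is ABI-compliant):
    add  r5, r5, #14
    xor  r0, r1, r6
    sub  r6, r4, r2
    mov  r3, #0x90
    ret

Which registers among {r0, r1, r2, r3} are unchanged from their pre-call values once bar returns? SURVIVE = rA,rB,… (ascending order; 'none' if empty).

SURVIVE = r0,r1,r2

prologue: push r0 -> mem[0xbe]=0x4f, sp=0xbe
prologue: push r5 -> mem[0xbd]=0x72, sp=0xbd
body[0] add  r5, r5, #14 -> r5=0x80
body[1] xor  r0, r1, r6 -> r0=0x37
body[2] sub  r6, r4, r2 -> r6=0xb9
body[3] mov  r3, #0x90 -> r3=0x90
epilogue: pop r5=0x72, sp=0xbe
epilogue: pop r0=0x4f, sp=0xbf
r0: callee-saved, written=True
r1: callee-saved, written=False
r2: callee-saved, written=False
r3: caller-saved, written=True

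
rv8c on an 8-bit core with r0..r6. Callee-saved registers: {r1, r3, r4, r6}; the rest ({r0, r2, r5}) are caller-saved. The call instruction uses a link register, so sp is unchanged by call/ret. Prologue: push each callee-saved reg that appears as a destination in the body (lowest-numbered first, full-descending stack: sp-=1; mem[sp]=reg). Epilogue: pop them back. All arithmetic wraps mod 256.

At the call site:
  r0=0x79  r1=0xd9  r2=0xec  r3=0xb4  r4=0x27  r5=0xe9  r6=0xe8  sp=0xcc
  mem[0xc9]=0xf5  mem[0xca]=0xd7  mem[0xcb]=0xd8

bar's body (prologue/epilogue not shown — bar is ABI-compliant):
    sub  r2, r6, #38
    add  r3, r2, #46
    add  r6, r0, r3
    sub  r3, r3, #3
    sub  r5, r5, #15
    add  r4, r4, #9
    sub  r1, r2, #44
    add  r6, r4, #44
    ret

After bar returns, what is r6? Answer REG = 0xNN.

prologue: push r1 -> mem[0xcb]=0xd9, sp=0xcb
prologue: push r3 -> mem[0xca]=0xb4, sp=0xca
prologue: push r4 -> mem[0xc9]=0x27, sp=0xc9
prologue: push r6 -> mem[0xc8]=0xe8, sp=0xc8
body[0] sub  r2, r6, #38 -> r2=0xc2
body[1] add  r3, r2, #46 -> r3=0xf0
body[2] add  r6, r0, r3 -> r6=0x69
body[3] sub  r3, r3, #3 -> r3=0xed
body[4] sub  r5, r5, #15 -> r5=0xda
body[5] add  r4, r4, #9 -> r4=0x30
body[6] sub  r1, r2, #44 -> r1=0x96
body[7] add  r6, r4, #44 -> r6=0x5c
epilogue: pop r6=0xe8, sp=0xc9
epilogue: pop r4=0x27, sp=0xca
epilogue: pop r3=0xb4, sp=0xcb
epilogue: pop r1=0xd9, sp=0xcc
r6 is callee-saved -> restored

REG = 0xe8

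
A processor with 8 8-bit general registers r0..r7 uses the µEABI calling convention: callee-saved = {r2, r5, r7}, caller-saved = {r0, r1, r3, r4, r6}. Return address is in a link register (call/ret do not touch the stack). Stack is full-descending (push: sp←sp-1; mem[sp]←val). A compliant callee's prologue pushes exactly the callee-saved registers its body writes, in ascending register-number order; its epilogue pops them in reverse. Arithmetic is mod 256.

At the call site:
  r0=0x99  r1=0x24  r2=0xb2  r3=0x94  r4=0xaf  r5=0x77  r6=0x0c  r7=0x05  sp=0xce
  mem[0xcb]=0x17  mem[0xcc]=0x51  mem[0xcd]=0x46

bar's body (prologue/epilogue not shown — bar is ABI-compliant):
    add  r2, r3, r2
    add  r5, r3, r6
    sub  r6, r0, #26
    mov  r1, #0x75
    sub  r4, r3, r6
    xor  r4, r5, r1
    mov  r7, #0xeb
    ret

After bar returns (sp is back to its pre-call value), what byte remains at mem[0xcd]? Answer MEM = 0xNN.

prologue: push r2 -> mem[0xcd]=0xb2, sp=0xcd
prologue: push r5 -> mem[0xcc]=0x77, sp=0xcc
prologue: push r7 -> mem[0xcb]=0x05, sp=0xcb
body[0] add  r2, r3, r2 -> r2=0x46
body[1] add  r5, r3, r6 -> r5=0xa0
body[2] sub  r6, r0, #26 -> r6=0x7f
body[3] mov  r1, #0x75 -> r1=0x75
body[4] sub  r4, r3, r6 -> r4=0x15
body[5] xor  r4, r5, r1 -> r4=0xd5
body[6] mov  r7, #0xeb -> r7=0xeb
epilogue: pop r7=0x05, sp=0xcc
epilogue: pop r5=0x77, sp=0xcd
epilogue: pop r2=0xb2, sp=0xce
prologue pushed ['r2', 'r5', 'r7'] at ['0xcd', '0xcc', '0xcb']

MEM = 0xb2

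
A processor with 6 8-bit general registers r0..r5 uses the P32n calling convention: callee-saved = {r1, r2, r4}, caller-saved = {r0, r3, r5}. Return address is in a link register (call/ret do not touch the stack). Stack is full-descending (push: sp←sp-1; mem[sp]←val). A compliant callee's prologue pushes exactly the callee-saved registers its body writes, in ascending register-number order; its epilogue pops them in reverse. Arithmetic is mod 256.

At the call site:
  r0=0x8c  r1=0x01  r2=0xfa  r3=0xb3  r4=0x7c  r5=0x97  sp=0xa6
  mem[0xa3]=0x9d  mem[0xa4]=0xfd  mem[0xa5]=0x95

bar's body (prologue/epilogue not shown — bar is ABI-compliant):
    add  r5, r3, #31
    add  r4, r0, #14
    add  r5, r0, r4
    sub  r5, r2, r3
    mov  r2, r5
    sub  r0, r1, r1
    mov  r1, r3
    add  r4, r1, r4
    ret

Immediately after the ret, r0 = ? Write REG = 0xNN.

prologue: push r1 -> mem[0xa5]=0x01, sp=0xa5
prologue: push r2 -> mem[0xa4]=0xfa, sp=0xa4
prologue: push r4 -> mem[0xa3]=0x7c, sp=0xa3
body[0] add  r5, r3, #31 -> r5=0xd2
body[1] add  r4, r0, #14 -> r4=0x9a
body[2] add  r5, r0, r4 -> r5=0x26
body[3] sub  r5, r2, r3 -> r5=0x47
body[4] mov  r2, r5 -> r2=0x47
body[5] sub  r0, r1, r1 -> r0=0x00
body[6] mov  r1, r3 -> r1=0xb3
body[7] add  r4, r1, r4 -> r4=0x4d
epilogue: pop r4=0x7c, sp=0xa4
epilogue: pop r2=0xfa, sp=0xa5
epilogue: pop r1=0x01, sp=0xa6
r0 is caller-saved -> body value

REG = 0x00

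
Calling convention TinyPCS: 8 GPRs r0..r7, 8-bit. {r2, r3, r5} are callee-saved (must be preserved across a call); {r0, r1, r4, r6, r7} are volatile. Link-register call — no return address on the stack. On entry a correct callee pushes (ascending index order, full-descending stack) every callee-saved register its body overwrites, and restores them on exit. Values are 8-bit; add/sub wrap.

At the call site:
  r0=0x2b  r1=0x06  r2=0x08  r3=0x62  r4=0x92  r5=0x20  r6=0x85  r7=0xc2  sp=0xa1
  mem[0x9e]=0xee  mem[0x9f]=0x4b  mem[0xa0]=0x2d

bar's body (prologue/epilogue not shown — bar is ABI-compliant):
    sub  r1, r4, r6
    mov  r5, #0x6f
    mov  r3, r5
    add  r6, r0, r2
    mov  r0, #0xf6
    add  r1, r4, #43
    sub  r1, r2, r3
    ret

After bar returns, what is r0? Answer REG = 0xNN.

REG = 0xf6

prologue: push r3 → mem[0xa0]=0x62, sp=0xa0
prologue: push r5 → mem[0x9f]=0x20, sp=0x9f
body[0] sub  r1, r4, r6 → r1=0x0d
body[1] mov  r5, #0x6f → r5=0x6f
body[2] mov  r3, r5 → r3=0x6f
body[3] add  r6, r0, r2 → r6=0x33
body[4] mov  r0, #0xf6 → r0=0xf6
body[5] add  r1, r4, #43 → r1=0xbd
body[6] sub  r1, r2, r3 → r1=0x99
epilogue: pop r5=0x20, sp=0xa0
epilogue: pop r3=0x62, sp=0xa1
r0 is caller-saved → body value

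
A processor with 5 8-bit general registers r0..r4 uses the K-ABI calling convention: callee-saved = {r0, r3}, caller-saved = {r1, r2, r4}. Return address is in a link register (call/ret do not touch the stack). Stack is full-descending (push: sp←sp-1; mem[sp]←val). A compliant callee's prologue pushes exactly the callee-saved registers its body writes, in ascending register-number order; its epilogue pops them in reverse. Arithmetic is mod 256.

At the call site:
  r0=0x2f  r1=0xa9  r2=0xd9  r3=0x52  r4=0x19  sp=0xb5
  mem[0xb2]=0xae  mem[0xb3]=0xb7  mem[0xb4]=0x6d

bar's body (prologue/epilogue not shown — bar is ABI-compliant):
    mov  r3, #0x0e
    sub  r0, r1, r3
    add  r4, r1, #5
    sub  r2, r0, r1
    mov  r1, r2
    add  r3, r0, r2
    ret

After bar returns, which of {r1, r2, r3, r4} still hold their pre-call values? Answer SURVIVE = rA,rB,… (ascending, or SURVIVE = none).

prologue: push r0 → mem[0xb4]=0x2f, sp=0xb4
prologue: push r3 → mem[0xb3]=0x52, sp=0xb3
body[0] mov  r3, #0x0e → r3=0x0e
body[1] sub  r0, r1, r3 → r0=0x9b
body[2] add  r4, r1, #5 → r4=0xae
body[3] sub  r2, r0, r1 → r2=0xf2
body[4] mov  r1, r2 → r1=0xf2
body[5] add  r3, r0, r2 → r3=0x8d
epilogue: pop r3=0x52, sp=0xb4
epilogue: pop r0=0x2f, sp=0xb5
r1: caller-saved, written=True
r2: caller-saved, written=True
r3: callee-saved, written=True
r4: caller-saved, written=True

SURVIVE = r3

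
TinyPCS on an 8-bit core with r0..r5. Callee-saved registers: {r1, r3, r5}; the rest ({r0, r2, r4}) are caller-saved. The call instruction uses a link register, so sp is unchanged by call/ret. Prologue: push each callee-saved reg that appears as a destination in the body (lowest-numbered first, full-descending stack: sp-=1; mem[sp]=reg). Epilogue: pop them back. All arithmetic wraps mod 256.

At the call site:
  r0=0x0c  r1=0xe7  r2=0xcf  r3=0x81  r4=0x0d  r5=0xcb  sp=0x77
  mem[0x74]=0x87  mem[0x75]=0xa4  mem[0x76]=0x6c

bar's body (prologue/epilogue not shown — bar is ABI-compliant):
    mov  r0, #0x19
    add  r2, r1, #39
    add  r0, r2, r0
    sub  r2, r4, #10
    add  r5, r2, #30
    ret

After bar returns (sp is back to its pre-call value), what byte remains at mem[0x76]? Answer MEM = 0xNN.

prologue: push r5 → mem[0x76]=0xcb, sp=0x76
body[0] mov  r0, #0x19 → r0=0x19
body[1] add  r2, r1, #39 → r2=0x0e
body[2] add  r0, r2, r0 → r0=0x27
body[3] sub  r2, r4, #10 → r2=0x03
body[4] add  r5, r2, #30 → r5=0x21
epilogue: pop r5=0xcb, sp=0x77
prologue pushed ['r5'] at ['0x76']

MEM = 0xcb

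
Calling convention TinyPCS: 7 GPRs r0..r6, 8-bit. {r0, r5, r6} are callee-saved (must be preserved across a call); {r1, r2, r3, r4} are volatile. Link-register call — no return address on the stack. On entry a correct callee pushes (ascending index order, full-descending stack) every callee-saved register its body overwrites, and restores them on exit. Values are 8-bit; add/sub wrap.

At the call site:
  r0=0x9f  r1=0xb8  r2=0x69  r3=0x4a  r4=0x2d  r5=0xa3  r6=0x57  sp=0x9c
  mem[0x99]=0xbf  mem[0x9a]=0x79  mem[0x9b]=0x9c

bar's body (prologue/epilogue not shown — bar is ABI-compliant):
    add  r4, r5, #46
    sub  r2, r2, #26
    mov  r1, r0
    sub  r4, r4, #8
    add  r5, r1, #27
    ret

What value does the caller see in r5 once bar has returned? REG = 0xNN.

prologue: push r5 → mem[0x9b]=0xa3, sp=0x9b
body[0] add  r4, r5, #46 → r4=0xd1
body[1] sub  r2, r2, #26 → r2=0x4f
body[2] mov  r1, r0 → r1=0x9f
body[3] sub  r4, r4, #8 → r4=0xc9
body[4] add  r5, r1, #27 → r5=0xba
epilogue: pop r5=0xa3, sp=0x9c
r5 is callee-saved → restored

REG = 0xa3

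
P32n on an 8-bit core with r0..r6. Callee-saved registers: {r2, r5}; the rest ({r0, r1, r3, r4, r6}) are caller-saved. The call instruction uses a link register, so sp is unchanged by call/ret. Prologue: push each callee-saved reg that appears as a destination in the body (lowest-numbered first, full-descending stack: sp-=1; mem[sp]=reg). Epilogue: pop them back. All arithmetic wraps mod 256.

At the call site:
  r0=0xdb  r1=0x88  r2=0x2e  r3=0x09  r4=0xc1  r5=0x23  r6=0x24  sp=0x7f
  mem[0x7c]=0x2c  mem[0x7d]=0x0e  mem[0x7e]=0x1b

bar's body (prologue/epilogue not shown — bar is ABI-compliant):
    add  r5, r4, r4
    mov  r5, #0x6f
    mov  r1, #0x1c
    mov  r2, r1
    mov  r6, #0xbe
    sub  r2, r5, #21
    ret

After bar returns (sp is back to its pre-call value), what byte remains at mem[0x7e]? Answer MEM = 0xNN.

prologue: push r2 → mem[0x7e]=0x2e, sp=0x7e
prologue: push r5 → mem[0x7d]=0x23, sp=0x7d
body[0] add  r5, r4, r4 → r5=0x82
body[1] mov  r5, #0x6f → r5=0x6f
body[2] mov  r1, #0x1c → r1=0x1c
body[3] mov  r2, r1 → r2=0x1c
body[4] mov  r6, #0xbe → r6=0xbe
body[5] sub  r2, r5, #21 → r2=0x5a
epilogue: pop r5=0x23, sp=0x7e
epilogue: pop r2=0x2e, sp=0x7f
prologue pushed ['r2', 'r5'] at ['0x7e', '0x7d']

MEM = 0x2e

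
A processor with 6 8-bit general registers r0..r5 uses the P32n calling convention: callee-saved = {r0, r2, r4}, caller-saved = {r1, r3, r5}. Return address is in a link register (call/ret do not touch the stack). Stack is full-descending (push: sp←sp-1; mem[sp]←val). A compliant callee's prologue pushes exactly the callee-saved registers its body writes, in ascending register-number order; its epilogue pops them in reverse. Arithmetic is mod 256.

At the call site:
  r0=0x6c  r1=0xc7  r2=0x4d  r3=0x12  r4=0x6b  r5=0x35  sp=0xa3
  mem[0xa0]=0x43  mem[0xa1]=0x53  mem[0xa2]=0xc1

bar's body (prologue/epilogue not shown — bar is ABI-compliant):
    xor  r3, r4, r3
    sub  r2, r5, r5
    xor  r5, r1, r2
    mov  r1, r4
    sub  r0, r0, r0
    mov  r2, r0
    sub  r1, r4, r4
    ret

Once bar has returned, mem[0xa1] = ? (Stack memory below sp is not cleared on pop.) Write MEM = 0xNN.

prologue: push r0 -> mem[0xa2]=0x6c, sp=0xa2
prologue: push r2 -> mem[0xa1]=0x4d, sp=0xa1
body[0] xor  r3, r4, r3 -> r3=0x79
body[1] sub  r2, r5, r5 -> r2=0x00
body[2] xor  r5, r1, r2 -> r5=0xc7
body[3] mov  r1, r4 -> r1=0x6b
body[4] sub  r0, r0, r0 -> r0=0x00
body[5] mov  r2, r0 -> r2=0x00
body[6] sub  r1, r4, r4 -> r1=0x00
epilogue: pop r2=0x4d, sp=0xa2
epilogue: pop r0=0x6c, sp=0xa3
prologue pushed ['r0', 'r2'] at ['0xa2', '0xa1']

MEM = 0x4d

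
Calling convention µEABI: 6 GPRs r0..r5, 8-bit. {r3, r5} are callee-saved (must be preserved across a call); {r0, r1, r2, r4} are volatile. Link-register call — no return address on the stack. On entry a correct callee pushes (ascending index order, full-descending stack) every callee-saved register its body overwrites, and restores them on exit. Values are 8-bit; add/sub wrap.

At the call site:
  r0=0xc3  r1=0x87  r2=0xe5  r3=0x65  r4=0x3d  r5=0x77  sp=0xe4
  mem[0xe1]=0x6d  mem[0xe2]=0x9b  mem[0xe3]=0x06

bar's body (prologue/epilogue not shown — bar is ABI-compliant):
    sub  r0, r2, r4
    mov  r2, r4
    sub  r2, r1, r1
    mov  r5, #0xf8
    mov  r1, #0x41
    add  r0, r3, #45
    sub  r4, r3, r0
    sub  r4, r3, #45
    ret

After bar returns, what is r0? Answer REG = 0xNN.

prologue: push r5 -> mem[0xe3]=0x77, sp=0xe3
body[0] sub  r0, r2, r4 -> r0=0xa8
body[1] mov  r2, r4 -> r2=0x3d
body[2] sub  r2, r1, r1 -> r2=0x00
body[3] mov  r5, #0xf8 -> r5=0xf8
body[4] mov  r1, #0x41 -> r1=0x41
body[5] add  r0, r3, #45 -> r0=0x92
body[6] sub  r4, r3, r0 -> r4=0xd3
body[7] sub  r4, r3, #45 -> r4=0x38
epilogue: pop r5=0x77, sp=0xe4
r0 is caller-saved -> body value

REG = 0x92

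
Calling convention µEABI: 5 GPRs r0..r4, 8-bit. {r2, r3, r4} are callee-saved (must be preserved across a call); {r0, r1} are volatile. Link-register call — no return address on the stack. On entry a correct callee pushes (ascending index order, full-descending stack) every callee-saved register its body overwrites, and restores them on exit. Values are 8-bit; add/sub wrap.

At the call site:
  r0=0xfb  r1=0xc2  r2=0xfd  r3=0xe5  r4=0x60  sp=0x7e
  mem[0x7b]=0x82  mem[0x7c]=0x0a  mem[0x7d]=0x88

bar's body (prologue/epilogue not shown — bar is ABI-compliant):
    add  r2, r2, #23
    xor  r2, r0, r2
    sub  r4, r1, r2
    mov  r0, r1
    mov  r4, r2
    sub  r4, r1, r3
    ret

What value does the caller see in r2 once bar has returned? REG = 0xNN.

REG = 0xfd

prologue: push r2 → mem[0x7d]=0xfd, sp=0x7d
prologue: push r4 → mem[0x7c]=0x60, sp=0x7c
body[0] add  r2, r2, #23 → r2=0x14
body[1] xor  r2, r0, r2 → r2=0xef
body[2] sub  r4, r1, r2 → r4=0xd3
body[3] mov  r0, r1 → r0=0xc2
body[4] mov  r4, r2 → r4=0xef
body[5] sub  r4, r1, r3 → r4=0xdd
epilogue: pop r4=0x60, sp=0x7d
epilogue: pop r2=0xfd, sp=0x7e
r2 is callee-saved → restored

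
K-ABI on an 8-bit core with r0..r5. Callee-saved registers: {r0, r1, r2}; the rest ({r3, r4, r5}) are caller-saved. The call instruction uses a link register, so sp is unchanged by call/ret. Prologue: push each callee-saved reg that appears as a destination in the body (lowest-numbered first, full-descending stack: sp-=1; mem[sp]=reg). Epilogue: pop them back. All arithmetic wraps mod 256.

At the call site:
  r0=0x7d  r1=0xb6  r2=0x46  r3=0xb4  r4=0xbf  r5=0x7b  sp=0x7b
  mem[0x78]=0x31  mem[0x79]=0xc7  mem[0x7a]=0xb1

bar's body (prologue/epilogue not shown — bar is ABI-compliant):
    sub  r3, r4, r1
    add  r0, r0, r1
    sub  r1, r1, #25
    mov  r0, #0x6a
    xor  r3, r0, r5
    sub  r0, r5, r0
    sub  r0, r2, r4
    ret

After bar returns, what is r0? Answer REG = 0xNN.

REG = 0x7d

prologue: push r0 -> mem[0x7a]=0x7d, sp=0x7a
prologue: push r1 -> mem[0x79]=0xb6, sp=0x79
body[0] sub  r3, r4, r1 -> r3=0x09
body[1] add  r0, r0, r1 -> r0=0x33
body[2] sub  r1, r1, #25 -> r1=0x9d
body[3] mov  r0, #0x6a -> r0=0x6a
body[4] xor  r3, r0, r5 -> r3=0x11
body[5] sub  r0, r5, r0 -> r0=0x11
body[6] sub  r0, r2, r4 -> r0=0x87
epilogue: pop r1=0xb6, sp=0x7a
epilogue: pop r0=0x7d, sp=0x7b
r0 is callee-saved -> restored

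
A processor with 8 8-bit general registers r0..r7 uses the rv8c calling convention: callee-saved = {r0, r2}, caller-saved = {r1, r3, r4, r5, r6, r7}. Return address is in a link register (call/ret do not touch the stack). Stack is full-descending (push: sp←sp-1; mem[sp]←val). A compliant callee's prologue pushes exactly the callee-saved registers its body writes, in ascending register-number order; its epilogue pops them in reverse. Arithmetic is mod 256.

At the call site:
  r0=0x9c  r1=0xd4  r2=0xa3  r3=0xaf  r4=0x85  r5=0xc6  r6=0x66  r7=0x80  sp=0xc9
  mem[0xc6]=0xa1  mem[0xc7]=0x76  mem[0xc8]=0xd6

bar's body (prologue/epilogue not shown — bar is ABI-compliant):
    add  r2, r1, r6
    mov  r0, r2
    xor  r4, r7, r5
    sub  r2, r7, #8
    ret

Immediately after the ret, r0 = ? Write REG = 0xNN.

prologue: push r0 -> mem[0xc8]=0x9c, sp=0xc8
prologue: push r2 -> mem[0xc7]=0xa3, sp=0xc7
body[0] add  r2, r1, r6 -> r2=0x3a
body[1] mov  r0, r2 -> r0=0x3a
body[2] xor  r4, r7, r5 -> r4=0x46
body[3] sub  r2, r7, #8 -> r2=0x78
epilogue: pop r2=0xa3, sp=0xc8
epilogue: pop r0=0x9c, sp=0xc9
r0 is callee-saved -> restored

REG = 0x9c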